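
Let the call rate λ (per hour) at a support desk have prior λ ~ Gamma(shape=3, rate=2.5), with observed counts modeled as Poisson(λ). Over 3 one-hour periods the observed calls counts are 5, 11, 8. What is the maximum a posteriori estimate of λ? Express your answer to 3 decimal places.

Σxᵢ = 5+11+8 = 24, with n = 3.
Posterior ∝ λ^2e^(−2.5λ) · λ^24e^(−3λ) = λ^26e^(−5.5λ), i.e. Gamma(shape=27, rate=5.5).
The mode of a Gamma(a, b) with a ≥ 1 (shape–rate) is (a−1)/b = 26/5.5 ≈ 4.727.

λ̂_MAP = 4.727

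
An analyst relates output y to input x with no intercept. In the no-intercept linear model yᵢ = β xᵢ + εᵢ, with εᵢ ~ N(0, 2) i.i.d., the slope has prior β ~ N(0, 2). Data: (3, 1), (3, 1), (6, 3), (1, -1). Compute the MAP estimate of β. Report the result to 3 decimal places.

β̂_MAP = 0.411

log p(β | y) = −Σ(yᵢ − βxᵢ)²/(2·2) − β²/(2·2) + const.
Setting the derivative to zero: Σxᵢ(yᵢ − βxᵢ)/2 − β/2 = 0, so β = Σxᵢyᵢ / (Σxᵢ² + σ²/τ²).
Σxᵢyᵢ = 3·1 + 3·1 + 6·3 + 1·(-1) = 23; Σxᵢ² = 55; σ²/τ² = 1.
β̂_MAP = 23 / (55 + 1) = 23/56 ≈ 0.411.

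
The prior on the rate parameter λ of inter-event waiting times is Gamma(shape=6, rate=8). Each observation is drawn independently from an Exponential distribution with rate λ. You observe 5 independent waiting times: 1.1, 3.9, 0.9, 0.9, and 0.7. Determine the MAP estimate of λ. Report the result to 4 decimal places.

λ̂_MAP = 0.6452

The Exponential(rate=λ) likelihood is ∝ λ^n e^(−λΣtᵢ). Here n = 5 and Σtᵢ = 1.1 + 3.9 + 0.9 + 0.9 + 0.7 = 7.5.
Posterior ∝ λ^5e^(−8λ) · λ^5e^(−7.5λ) = λ^10e^(−15.5λ), i.e. Gamma(11, 15.5).
Mode = (a−1)/b = 10/15.5 ≈ 0.6452.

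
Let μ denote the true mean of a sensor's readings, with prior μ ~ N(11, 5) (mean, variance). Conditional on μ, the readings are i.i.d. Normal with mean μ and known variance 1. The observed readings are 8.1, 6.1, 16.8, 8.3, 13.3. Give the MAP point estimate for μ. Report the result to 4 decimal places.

μ̂_MAP = 10.5385

n = 5; x̄ = (8.1 + 6.1 + 16.8 + 8.3 + 13.3)/5 = 52.6/5 = 10.52.
For a Normal prior and Normal likelihood with known variance, the posterior is Normal; its mode equals its mean, the precision-weighted average.
Prior precision 1/σ₀² = 1/5 = 0.2; data precision n/σ² = 5/1 = 5.
μ̂ = (0.2·11 + 5·10.52) / (0.2 + 5) = 54.8/5.2 = 137/13 ≈ 10.5385.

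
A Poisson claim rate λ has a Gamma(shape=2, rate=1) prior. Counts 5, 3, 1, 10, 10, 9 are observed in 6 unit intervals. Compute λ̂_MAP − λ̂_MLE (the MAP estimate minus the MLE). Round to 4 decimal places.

Σxᵢ = 38. Posterior is Gamma(40, 7); MAP = (40−1)/7 = 39/7 ≈ 5.57143.
MLE = x̄ = 38/6 ≈ 6.33333.
Difference = 39/7 − 38/6 = -16/21 ≈ -0.7619.

MAP − MLE = -0.7619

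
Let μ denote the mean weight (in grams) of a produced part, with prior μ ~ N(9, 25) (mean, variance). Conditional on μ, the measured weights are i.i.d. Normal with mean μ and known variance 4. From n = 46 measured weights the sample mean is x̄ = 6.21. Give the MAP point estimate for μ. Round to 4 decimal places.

μ̂_MAP = 6.2197

n = 46, x̄ = 6.21.
For a Normal prior and Normal likelihood with known variance, the posterior is Normal; its mode equals its mean, the precision-weighted average.
Prior precision 1/σ₀² = 1/25 = 0.04; data precision n/σ² = 46/4 = 11.5.
μ̂ = (0.04·9 + 11.5·6.21) / (0.04 + 11.5) = 71.775/11.54 = 14355/2308 ≈ 6.2197.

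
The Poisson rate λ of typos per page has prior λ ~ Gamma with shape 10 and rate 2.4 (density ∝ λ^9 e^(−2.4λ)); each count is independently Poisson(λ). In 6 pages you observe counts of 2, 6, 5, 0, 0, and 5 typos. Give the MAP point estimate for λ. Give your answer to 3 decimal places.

Σxᵢ = 2+6+5+0+0+5 = 18, with n = 6.
Posterior ∝ λ^9e^(−2.4λ) · λ^18e^(−6λ) = λ^27e^(−8.4λ), i.e. Gamma(shape=28, rate=8.4).
The mode of a Gamma(a, b) with a ≥ 1 (shape–rate) is (a−1)/b = 27/8.4 ≈ 3.214.

λ̂_MAP = 3.214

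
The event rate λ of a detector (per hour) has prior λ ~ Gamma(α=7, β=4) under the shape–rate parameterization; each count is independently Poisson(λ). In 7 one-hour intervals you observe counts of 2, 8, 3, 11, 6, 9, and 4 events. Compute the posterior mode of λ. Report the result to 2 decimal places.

Σxᵢ = 2+8+3+11+6+9+4 = 43, with n = 7.
Posterior ∝ λ^6e^(−4λ) · λ^43e^(−7λ) = λ^49e^(−11λ), i.e. Gamma(shape=50, rate=11).
The mode of a Gamma(a, b) with a ≥ 1 (shape–rate) is (a−1)/b = 49/11 ≈ 4.45.

λ̂_MAP = 4.45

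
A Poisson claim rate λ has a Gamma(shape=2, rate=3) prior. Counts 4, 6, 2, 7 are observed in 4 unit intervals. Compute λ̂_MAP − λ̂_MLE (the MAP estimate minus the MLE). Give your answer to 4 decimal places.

MAP − MLE = -1.8929

Σxᵢ = 19. Posterior is Gamma(21, 7); MAP = (21−1)/7 = 20/7 ≈ 2.85714.
MLE = x̄ = 19/4 ≈ 4.75000.
Difference = 20/7 − 19/4 = -53/28 ≈ -1.8929.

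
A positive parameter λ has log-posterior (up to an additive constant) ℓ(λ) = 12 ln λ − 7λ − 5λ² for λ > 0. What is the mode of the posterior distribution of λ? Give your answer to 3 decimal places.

ℓ'(λ) = 12/λ − 7 − 10λ. Setting this to zero and multiplying by λ: 10λ² + 7λ − 12 = 0.
λ = (−7 + √(7² + 4·10·12)) / (2·10) = (−7 + √529) / 20 = (−7 + 23)/20 = 4/5.
ℓ''(λ) = −12/λ² − 10 < 0, confirming a maximum.

λ̂_MAP = 0.800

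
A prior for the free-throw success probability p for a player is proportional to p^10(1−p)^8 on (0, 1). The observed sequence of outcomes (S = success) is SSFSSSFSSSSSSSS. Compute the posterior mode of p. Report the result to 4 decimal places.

The prior density ∝ p^10(1−p)^8 is the kernel of Beta(11, 9).
Data: 13 successes in 15 trials (from the sequence). The binomial likelihood contributes p^13(1−p)^2, so the posterior is Beta(11+13, 9+2) = Beta(24, 11).
For Beta(a, b) with a, b > 1 the mode is (a−1)/(a+b−2) = 23/33 ≈ 0.6970.

p̂_MAP = 0.6970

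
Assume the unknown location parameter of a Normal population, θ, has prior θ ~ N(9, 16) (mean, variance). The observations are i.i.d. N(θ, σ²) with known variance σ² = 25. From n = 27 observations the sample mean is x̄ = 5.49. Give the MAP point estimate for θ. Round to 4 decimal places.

θ̂_MAP = 5.6820

n = 27, x̄ = 5.49.
For a Normal prior and Normal likelihood with known variance, the posterior is Normal; its mode equals its mean, the precision-weighted average.
Prior precision 1/σ₀² = 1/16 = 0.0625; data precision n/σ² = 27/25 = 1.08.
θ̂ = (0.0625·9 + 1.08·5.49) / (0.0625 + 1.08) = 6.4917/1.1425 = 64917/11425 ≈ 5.6820.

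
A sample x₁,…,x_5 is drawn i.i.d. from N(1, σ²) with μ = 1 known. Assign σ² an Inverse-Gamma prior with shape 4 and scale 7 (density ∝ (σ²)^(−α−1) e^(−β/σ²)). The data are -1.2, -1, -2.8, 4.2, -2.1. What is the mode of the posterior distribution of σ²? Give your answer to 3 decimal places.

Sum of squared deviations about the known mean: SS = (-1.2−1)² + (-1−1)² + (-2.8−1)² + (4.2−1)² + (-2.1−1)² = 43.13.
The Normal likelihood contributes (σ²)^(−n/2) exp(−SS/(2σ²)), so the posterior is Inverse-Gamma(α + n/2, β + SS/2) = Inverse-Gamma(6.5, 28.565).
The mode of Inverse-Gamma(a, b) is b/(a+1) = 28.565/7.5 ≈ 3.809.

σ̂²_MAP = 3.809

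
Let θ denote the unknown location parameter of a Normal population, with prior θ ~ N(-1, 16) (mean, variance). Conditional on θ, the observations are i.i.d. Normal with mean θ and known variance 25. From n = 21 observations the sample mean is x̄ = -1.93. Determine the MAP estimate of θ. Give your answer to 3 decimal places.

n = 21, x̄ = -1.93.
For a Normal prior and Normal likelihood with known variance, the posterior is Normal; its mode equals its mean, the precision-weighted average.
Prior precision 1/σ₀² = 1/16 = 0.0625; data precision n/σ² = 21/25 = 0.84.
θ̂ = (0.0625·(-1) + 0.84·(-1.93)) / (0.0625 + 0.84) = (-1.6837)/0.9025 = -16837/9025 ≈ -1.866.

θ̂_MAP = -1.866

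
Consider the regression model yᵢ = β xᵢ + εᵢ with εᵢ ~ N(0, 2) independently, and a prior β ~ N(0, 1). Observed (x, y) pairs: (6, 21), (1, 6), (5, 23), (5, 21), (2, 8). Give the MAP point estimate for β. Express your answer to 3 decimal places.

log p(β | y) = −Σ(yᵢ − βxᵢ)²/(2·2) − β²/(2·1) + const.
Setting the derivative to zero: Σxᵢ(yᵢ − βxᵢ)/2 − β/1 = 0, so β = Σxᵢyᵢ / (Σxᵢ² + σ²/τ²).
Σxᵢyᵢ = 6·21 + 1·6 + 5·23 + 5·21 + 2·8 = 368; Σxᵢ² = 91; σ²/τ² = 2.
β̂_MAP = 368 / (91 + 2) = 368/93 ≈ 3.957.

β̂_MAP = 3.957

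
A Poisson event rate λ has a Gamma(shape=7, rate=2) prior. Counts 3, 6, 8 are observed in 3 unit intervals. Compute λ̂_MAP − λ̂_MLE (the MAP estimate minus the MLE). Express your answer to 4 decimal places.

MAP − MLE = -1.0667

Σxᵢ = 17. Posterior is Gamma(24, 5); MAP = (24−1)/5 = 23/5 ≈ 4.60000.
MLE = x̄ = 17/3 ≈ 5.66667.
Difference = 23/5 − 17/3 = -16/15 ≈ -1.0667.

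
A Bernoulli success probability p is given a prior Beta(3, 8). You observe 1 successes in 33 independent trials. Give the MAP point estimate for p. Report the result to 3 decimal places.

p̂_MAP = 0.071

Prior: Beta(3, 8).
Data: 1 success in 33 trials. The binomial likelihood contributes p(1−p)^32, so the posterior is Beta(3+1, 8+32) = Beta(4, 40).
For Beta(a, b) with a, b > 1 the mode is (a−1)/(a+b−2) = 3/42 ≈ 0.071.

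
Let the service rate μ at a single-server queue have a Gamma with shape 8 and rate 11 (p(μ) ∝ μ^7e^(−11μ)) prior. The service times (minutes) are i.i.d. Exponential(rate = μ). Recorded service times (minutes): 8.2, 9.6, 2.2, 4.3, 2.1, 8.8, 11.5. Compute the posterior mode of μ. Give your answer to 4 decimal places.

μ̂_MAP = 0.2426

The Exponential(rate=μ) likelihood is ∝ μ^n e^(−μΣtᵢ). Here n = 7 and Σtᵢ = 8.2 + 9.6 + 2.2 + 4.3 + 2.1 + 8.8 + 11.5 = 46.7.
Posterior ∝ μ^7e^(−11μ) · μ^7e^(−46.7μ) = μ^14e^(−57.7μ), i.e. Gamma(15, 57.7).
Mode = (a−1)/b = 14/57.7 ≈ 0.2426.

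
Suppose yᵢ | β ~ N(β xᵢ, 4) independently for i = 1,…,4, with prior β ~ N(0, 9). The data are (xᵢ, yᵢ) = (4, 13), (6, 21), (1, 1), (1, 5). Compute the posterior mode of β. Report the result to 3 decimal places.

log p(β | y) = −Σ(yᵢ − βxᵢ)²/(2·4) − β²/(2·9) + const.
Setting the derivative to zero: Σxᵢ(yᵢ − βxᵢ)/4 − β/9 = 0, so β = Σxᵢyᵢ / (Σxᵢ² + σ²/τ²).
Σxᵢyᵢ = 4·13 + 6·21 + 1·1 + 1·5 = 184; Σxᵢ² = 54; σ²/τ² = 4/9.
β̂_MAP = 184 / (54 + 4/9) = 184/(490/9) = 828/245 ≈ 3.380.

β̂_MAP = 3.380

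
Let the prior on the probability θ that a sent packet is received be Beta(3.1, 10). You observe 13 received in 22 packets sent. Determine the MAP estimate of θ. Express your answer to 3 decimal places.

θ̂_MAP = 0.456

Prior: Beta(3.1, 10).
Data: 13 successes in 22 trials. The binomial likelihood contributes θ^13(1−θ)^9, so the posterior is Beta(3.1+13, 10+9) = Beta(16.1, 19).
For Beta(a, b) with a, b > 1 the mode is (a−1)/(a+b−2) = 15.1/33.1 ≈ 0.456.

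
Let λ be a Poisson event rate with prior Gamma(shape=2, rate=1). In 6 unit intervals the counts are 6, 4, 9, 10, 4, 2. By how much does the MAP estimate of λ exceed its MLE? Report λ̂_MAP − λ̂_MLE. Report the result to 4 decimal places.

MAP − MLE = -0.6905

Σxᵢ = 35. Posterior is Gamma(37, 7); MAP = (37−1)/7 = 36/7 ≈ 5.14286.
MLE = x̄ = 35/6 ≈ 5.83333.
Difference = 36/7 − 35/6 = -29/42 ≈ -0.6905.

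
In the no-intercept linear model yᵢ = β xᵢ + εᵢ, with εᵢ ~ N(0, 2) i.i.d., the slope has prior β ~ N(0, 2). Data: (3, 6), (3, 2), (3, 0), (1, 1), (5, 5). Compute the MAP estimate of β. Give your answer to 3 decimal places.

β̂_MAP = 0.926

log p(β | y) = −Σ(yᵢ − βxᵢ)²/(2·2) − β²/(2·2) + const.
Setting the derivative to zero: Σxᵢ(yᵢ − βxᵢ)/2 − β/2 = 0, so β = Σxᵢyᵢ / (Σxᵢ² + σ²/τ²).
Σxᵢyᵢ = 3·6 + 3·2 + 3·0 + 1·1 + 5·5 = 50; Σxᵢ² = 53; σ²/τ² = 1.
β̂_MAP = 50 / (53 + 1) = 50/54 ≈ 0.926.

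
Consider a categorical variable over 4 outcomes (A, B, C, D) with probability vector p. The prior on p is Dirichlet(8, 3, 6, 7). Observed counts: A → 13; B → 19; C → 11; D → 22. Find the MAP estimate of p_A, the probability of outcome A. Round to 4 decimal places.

MAP estimate of p_A = 0.2353

The posterior is Dirichlet(αᵢ + nᵢ) = Dirichlet(21, 22, 17, 29).
For a Dirichlet(a₁,…,a_K) with all aᵢ > 1, the mode has j-th component (aⱼ − 1)/(Σaᵢ − K).
Here Σaᵢ = 89 and K = 4, so p_A = (21 − 1)/(89 − 4) = 20/85 ≈ 0.2353.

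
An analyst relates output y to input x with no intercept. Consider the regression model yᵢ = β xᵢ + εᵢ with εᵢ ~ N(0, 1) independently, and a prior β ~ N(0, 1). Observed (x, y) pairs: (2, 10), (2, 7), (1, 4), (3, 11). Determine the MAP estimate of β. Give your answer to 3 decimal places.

β̂_MAP = 3.737

log p(β | y) = −Σ(yᵢ − βxᵢ)²/(2·1) − β²/(2·1) + const.
Setting the derivative to zero: Σxᵢ(yᵢ − βxᵢ)/1 − β/1 = 0, so β = Σxᵢyᵢ / (Σxᵢ² + σ²/τ²).
Σxᵢyᵢ = 2·10 + 2·7 + 1·4 + 3·11 = 71; Σxᵢ² = 18; σ²/τ² = 1.
β̂_MAP = 71 / (18 + 1) = 71/19 ≈ 3.737.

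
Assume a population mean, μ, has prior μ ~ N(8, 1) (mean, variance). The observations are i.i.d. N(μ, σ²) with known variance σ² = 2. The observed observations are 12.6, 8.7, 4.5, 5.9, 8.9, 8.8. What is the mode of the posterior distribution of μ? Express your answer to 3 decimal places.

μ̂_MAP = 8.175

n = 6; x̄ = (12.6 + 8.7 + 4.5 + 5.9 + 8.9 + 8.8)/6 = 49.4/6 = 247/30 ≈ 8.2333.
For a Normal prior and Normal likelihood with known variance, the posterior is Normal; its mode equals its mean, the precision-weighted average.
Prior precision 1/σ₀² = 1/1 = 1; data precision n/σ² = 6/2 = 3.
μ̂ = (1·8 + 3·(247/30)) / (1 + 3) = 32.7/4 = 8.175.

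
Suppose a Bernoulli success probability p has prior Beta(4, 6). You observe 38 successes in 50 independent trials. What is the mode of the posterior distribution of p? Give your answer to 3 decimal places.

p̂_MAP = 0.707

Prior: Beta(4, 6).
Data: 38 successes in 50 trials. The binomial likelihood contributes p^38(1−p)^12, so the posterior is Beta(4+38, 6+12) = Beta(42, 18).
For Beta(a, b) with a, b > 1 the mode is (a−1)/(a+b−2) = 41/58 ≈ 0.707.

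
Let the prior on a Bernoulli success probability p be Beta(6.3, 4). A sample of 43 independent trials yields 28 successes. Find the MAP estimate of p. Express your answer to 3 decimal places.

p̂_MAP = 0.649

Prior: Beta(6.3, 4).
Data: 28 successes in 43 trials. The binomial likelihood contributes p^28(1−p)^15, so the posterior is Beta(6.3+28, 4+15) = Beta(34.3, 19).
For Beta(a, b) with a, b > 1 the mode is (a−1)/(a+b−2) = 33.3/51.3 ≈ 0.649.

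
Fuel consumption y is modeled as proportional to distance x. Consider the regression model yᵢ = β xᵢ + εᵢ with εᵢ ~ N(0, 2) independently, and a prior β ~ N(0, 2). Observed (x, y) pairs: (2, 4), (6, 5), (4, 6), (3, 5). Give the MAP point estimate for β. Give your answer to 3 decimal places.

log p(β | y) = −Σ(yᵢ − βxᵢ)²/(2·2) − β²/(2·2) + const.
Setting the derivative to zero: Σxᵢ(yᵢ − βxᵢ)/2 − β/2 = 0, so β = Σxᵢyᵢ / (Σxᵢ² + σ²/τ²).
Σxᵢyᵢ = 2·4 + 6·5 + 4·6 + 3·5 = 77; Σxᵢ² = 65; σ²/τ² = 1.
β̂_MAP = 77 / (65 + 1) = 77/66 ≈ 1.167.

β̂_MAP = 1.167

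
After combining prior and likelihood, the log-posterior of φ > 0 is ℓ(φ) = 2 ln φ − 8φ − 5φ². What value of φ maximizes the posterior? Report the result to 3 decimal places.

φ̂_MAP = 0.200

ℓ'(φ) = 2/φ − 8 − 10φ. Setting this to zero and multiplying by φ: 10φ² + 8φ − 2 = 0.
φ = (−8 + √(8² + 4·10·2)) / (2·10) = (−8 + √144) / 20 = (−8 + 12)/20 = 1/5.
ℓ''(φ) = −2/φ² − 10 < 0, confirming a maximum.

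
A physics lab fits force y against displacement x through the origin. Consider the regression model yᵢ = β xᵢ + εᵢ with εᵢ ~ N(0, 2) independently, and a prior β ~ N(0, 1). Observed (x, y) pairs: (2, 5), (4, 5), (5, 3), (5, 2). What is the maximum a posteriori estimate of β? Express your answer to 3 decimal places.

β̂_MAP = 0.764

log p(β | y) = −Σ(yᵢ − βxᵢ)²/(2·2) − β²/(2·1) + const.
Setting the derivative to zero: Σxᵢ(yᵢ − βxᵢ)/2 − β/1 = 0, so β = Σxᵢyᵢ / (Σxᵢ² + σ²/τ²).
Σxᵢyᵢ = 2·5 + 4·5 + 5·3 + 5·2 = 55; Σxᵢ² = 70; σ²/τ² = 2.
β̂_MAP = 55 / (70 + 2) = 55/72 ≈ 0.764.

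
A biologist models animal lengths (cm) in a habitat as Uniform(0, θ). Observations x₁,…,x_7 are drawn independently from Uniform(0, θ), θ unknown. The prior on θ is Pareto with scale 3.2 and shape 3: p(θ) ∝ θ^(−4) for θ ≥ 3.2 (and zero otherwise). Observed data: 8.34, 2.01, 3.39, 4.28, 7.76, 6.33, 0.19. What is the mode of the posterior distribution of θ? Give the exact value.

The Uniform(0, θ) likelihood is θ^(−n) for θ ≥ max(xᵢ), zero otherwise. Here max(xᵢ) = 8.34.
Posterior ∝ θ^(−4) · θ^(−7) = θ^(−11) on θ ≥ max(3.2, 8.34) = 8.34.
This density is strictly decreasing in θ, so the posterior mode lies at the lower boundary of the support.

θ̂_MAP = 8.34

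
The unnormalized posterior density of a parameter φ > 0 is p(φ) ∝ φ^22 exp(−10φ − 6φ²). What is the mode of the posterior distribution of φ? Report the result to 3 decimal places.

φ̂_MAP = 1.000

ℓ'(φ) = 22/φ − 10 − 12φ. Setting this to zero and multiplying by φ: 12φ² + 10φ − 22 = 0.
φ = (−10 + √(10² + 4·12·22)) / (2·12) = (−10 + √1156) / 24 = (−10 + 34)/24 = 1.
ℓ''(φ) = −22/φ² − 12 < 0, confirming a maximum.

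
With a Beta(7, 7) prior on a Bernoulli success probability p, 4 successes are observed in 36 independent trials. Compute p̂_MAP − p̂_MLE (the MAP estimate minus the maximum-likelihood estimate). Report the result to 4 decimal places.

MAP − MLE = 0.0972

Posterior is Beta(11, 39); MAP = (11−1)/(50−2) = 10/48 ≈ 0.20833.
MLE ignores the prior: p̂_MLE = k/n = 4/36 ≈ 0.11111.
Difference = 10/48 − 4/36 = 7/72 ≈ 0.0972.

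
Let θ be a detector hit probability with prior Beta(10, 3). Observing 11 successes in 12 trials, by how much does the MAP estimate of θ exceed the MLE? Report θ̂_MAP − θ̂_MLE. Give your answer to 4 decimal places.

Posterior is Beta(21, 4); MAP = (21−1)/(25−2) = 20/23 ≈ 0.86957.
MLE ignores the prior: θ̂_MLE = k/n = 11/12 ≈ 0.91667.
Difference = 20/23 − 11/12 = -13/276 ≈ -0.0471.

MAP − MLE = -0.0471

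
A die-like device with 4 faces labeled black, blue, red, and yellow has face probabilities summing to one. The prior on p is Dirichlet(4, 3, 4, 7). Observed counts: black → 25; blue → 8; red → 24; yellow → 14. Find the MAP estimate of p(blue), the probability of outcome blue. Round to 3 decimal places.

The posterior is Dirichlet(αᵢ + nᵢ) = Dirichlet(29, 11, 28, 21).
For a Dirichlet(a₁,…,a_K) with all aᵢ > 1, the mode has j-th component (aⱼ − 1)/(Σaᵢ − K).
Here Σaᵢ = 89 and K = 4, so p(blue) = (11 − 1)/(89 − 4) = 10/85 ≈ 0.118.

MAP estimate of p(blue) = 0.118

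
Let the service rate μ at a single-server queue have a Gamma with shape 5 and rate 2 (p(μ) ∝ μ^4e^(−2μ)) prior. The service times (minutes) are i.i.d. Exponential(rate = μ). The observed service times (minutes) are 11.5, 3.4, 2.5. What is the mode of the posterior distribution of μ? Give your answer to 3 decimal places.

The Exponential(rate=μ) likelihood is ∝ μ^n e^(−μΣtᵢ). Here n = 3 and Σtᵢ = 11.5 + 3.4 + 2.5 = 17.4.
Posterior ∝ μ^4e^(−2μ) · μ^3e^(−17.4μ) = μ^7e^(−19.4μ), i.e. Gamma(8, 19.4).
Mode = (a−1)/b = 7/19.4 ≈ 0.361.

μ̂_MAP = 0.361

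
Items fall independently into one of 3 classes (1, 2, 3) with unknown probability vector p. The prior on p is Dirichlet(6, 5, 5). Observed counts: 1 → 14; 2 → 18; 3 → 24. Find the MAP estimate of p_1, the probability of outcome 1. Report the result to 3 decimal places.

The posterior is Dirichlet(αᵢ + nᵢ) = Dirichlet(20, 23, 29).
For a Dirichlet(a₁,…,a_K) with all aᵢ > 1, the mode has j-th component (aⱼ − 1)/(Σaᵢ − K).
Here Σaᵢ = 72 and K = 3, so p_1 = (20 − 1)/(72 − 3) = 19/69 ≈ 0.275.

MAP estimate: 0.275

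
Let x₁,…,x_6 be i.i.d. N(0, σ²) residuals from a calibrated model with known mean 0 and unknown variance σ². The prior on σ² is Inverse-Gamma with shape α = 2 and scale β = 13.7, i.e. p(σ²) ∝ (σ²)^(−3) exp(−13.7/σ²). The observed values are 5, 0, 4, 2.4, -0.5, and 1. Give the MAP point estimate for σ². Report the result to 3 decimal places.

σ̂²_MAP = 6.284

Sum of squared deviations about the known mean: SS = (5−0)² + (0−0)² + (4−0)² + (2.4−0)² + (-0.5−0)² + (1−0)² = 48.01.
The Normal likelihood contributes (σ²)^(−n/2) exp(−SS/(2σ²)), so the posterior is Inverse-Gamma(α + n/2, β + SS/2) = Inverse-Gamma(5, 37.705).
The mode of Inverse-Gamma(a, b) is b/(a+1) = 37.705/6 ≈ 6.284.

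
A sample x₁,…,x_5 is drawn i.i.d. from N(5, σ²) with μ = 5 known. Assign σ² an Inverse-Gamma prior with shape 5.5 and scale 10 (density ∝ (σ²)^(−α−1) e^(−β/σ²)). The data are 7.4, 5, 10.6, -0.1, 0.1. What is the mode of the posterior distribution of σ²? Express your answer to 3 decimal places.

Sum of squared deviations about the known mean: SS = (7.4−5)² + (5−5)² + (10.6−5)² + (-0.1−5)² + (0.1−5)² = 87.14.
The Normal likelihood contributes (σ²)^(−n/2) exp(−SS/(2σ²)), so the posterior is Inverse-Gamma(α + n/2, β + SS/2) = Inverse-Gamma(8, 53.57).
The mode of Inverse-Gamma(a, b) is b/(a+1) = 53.57/9 ≈ 5.952.

σ̂²_MAP = 5.952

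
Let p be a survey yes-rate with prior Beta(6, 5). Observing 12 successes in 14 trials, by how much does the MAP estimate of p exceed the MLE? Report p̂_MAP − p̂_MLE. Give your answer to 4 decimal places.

Posterior is Beta(18, 7); MAP = (18−1)/(25−2) = 17/23 ≈ 0.73913.
MLE ignores the prior: p̂_MLE = k/n = 12/14 ≈ 0.85714.
Difference = 17/23 − 12/14 = -19/161 ≈ -0.1180.

MAP − MLE = -0.1180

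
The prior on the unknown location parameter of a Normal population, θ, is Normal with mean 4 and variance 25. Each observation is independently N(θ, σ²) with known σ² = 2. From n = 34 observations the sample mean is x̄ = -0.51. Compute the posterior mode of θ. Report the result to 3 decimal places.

θ̂_MAP = -0.499

n = 34, x̄ = -0.51.
For a Normal prior and Normal likelihood with known variance, the posterior is Normal; its mode equals its mean, the precision-weighted average.
Prior precision 1/σ₀² = 1/25 = 0.04; data precision n/σ² = 34/2 = 17.
θ̂ = (0.04·4 + 17·(-0.51)) / (0.04 + 17) = (-8.51)/17.04 = -851/1704 ≈ -0.499.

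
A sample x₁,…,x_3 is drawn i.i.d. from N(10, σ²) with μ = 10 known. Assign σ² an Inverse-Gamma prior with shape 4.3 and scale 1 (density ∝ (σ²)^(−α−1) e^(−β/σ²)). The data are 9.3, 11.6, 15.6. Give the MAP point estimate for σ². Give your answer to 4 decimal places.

Sum of squared deviations about the known mean: SS = (9.3−10)² + (11.6−10)² + (15.6−10)² = 34.41.
The Normal likelihood contributes (σ²)^(−n/2) exp(−SS/(2σ²)), so the posterior is Inverse-Gamma(α + n/2, β + SS/2) = Inverse-Gamma(5.8, 18.205).
The mode of Inverse-Gamma(a, b) is b/(a+1) = 18.205/6.8 ≈ 2.6772.

σ̂²_MAP = 2.6772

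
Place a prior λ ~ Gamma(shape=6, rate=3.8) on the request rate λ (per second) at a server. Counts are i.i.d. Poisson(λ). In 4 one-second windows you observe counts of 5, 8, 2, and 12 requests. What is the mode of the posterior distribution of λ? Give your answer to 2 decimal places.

Σxᵢ = 5+8+2+12 = 27, with n = 4.
Posterior ∝ λ^5e^(−3.8λ) · λ^27e^(−4λ) = λ^32e^(−7.8λ), i.e. Gamma(shape=33, rate=7.8).
The mode of a Gamma(a, b) with a ≥ 1 (shape–rate) is (a−1)/b = 32/7.8 ≈ 4.10.

λ̂_MAP = 4.10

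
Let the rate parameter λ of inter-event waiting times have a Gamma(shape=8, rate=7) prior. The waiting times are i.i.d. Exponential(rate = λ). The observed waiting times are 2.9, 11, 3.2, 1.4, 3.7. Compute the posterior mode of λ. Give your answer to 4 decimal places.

λ̂_MAP = 0.4110

The Exponential(rate=λ) likelihood is ∝ λ^n e^(−λΣtᵢ). Here n = 5 and Σtᵢ = 2.9 + 11 + 3.2 + 1.4 + 3.7 = 22.2.
Posterior ∝ λ^7e^(−7λ) · λ^5e^(−22.2λ) = λ^12e^(−29.2λ), i.e. Gamma(13, 29.2).
Mode = (a−1)/b = 12/29.2 ≈ 0.4110.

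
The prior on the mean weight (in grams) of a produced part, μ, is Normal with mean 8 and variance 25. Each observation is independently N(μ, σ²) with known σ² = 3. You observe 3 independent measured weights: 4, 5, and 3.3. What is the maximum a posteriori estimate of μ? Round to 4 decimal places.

n = 3; x̄ = (4 + 5 + 3.3)/3 = 12.3/3 = 4.1.
For a Normal prior and Normal likelihood with known variance, the posterior is Normal; its mode equals its mean, the precision-weighted average.
Prior precision 1/σ₀² = 1/25 = 0.04; data precision n/σ² = 3/3 = 1.
μ̂ = (0.04·8 + 1·4.1) / (0.04 + 1) = 4.42/1.04 = 4.2500.

μ̂_MAP = 4.2500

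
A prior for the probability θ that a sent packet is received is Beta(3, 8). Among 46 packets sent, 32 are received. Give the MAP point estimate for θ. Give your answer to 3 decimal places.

θ̂_MAP = 0.618

Prior: Beta(3, 8).
Data: 32 successes in 46 trials. The binomial likelihood contributes θ^32(1−θ)^14, so the posterior is Beta(3+32, 8+14) = Beta(35, 22).
For Beta(a, b) with a, b > 1 the mode is (a−1)/(a+b−2) = 34/55 ≈ 0.618.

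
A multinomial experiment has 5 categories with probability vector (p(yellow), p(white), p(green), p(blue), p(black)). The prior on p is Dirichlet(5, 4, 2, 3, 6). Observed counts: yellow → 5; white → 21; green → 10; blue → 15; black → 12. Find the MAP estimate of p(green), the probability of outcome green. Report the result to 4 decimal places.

MAP estimate of p(green) = 0.1410

The posterior is Dirichlet(αᵢ + nᵢ) = Dirichlet(10, 25, 12, 18, 18).
For a Dirichlet(a₁,…,a_K) with all aᵢ > 1, the mode has j-th component (aⱼ − 1)/(Σaᵢ − K).
Here Σaᵢ = 83 and K = 5, so p(green) = (12 − 1)/(83 − 5) = 11/78 ≈ 0.1410.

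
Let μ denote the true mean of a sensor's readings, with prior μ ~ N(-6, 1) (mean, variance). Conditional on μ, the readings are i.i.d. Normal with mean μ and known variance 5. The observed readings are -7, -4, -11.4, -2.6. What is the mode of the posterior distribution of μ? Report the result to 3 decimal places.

n = 4; x̄ = ((-7) + (-4) + (-11.4) + (-2.6))/4 = -25/4 = -6.25.
For a Normal prior and Normal likelihood with known variance, the posterior is Normal; its mode equals its mean, the precision-weighted average.
Prior precision 1/σ₀² = 1/1 = 1; data precision n/σ² = 4/5 = 0.8.
μ̂ = (1·(-6) + 0.8·(-6.25)) / (1 + 0.8) = (-11)/1.8 = -55/9 ≈ -6.111.

μ̂_MAP = -6.111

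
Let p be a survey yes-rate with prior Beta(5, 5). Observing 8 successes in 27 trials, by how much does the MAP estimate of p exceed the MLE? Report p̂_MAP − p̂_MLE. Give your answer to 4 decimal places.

Posterior is Beta(13, 24); MAP = (13−1)/(37−2) = 12/35 ≈ 0.34286.
MLE ignores the prior: p̂_MLE = k/n = 8/27 ≈ 0.29630.
Difference = 12/35 − 8/27 = 44/945 ≈ 0.0466.

MAP − MLE = 0.0466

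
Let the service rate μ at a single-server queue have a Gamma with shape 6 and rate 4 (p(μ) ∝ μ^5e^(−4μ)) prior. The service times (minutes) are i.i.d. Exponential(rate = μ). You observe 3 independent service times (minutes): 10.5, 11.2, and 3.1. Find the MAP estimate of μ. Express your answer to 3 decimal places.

μ̂_MAP = 0.278

The Exponential(rate=μ) likelihood is ∝ μ^n e^(−μΣtᵢ). Here n = 3 and Σtᵢ = 10.5 + 11.2 + 3.1 = 24.8.
Posterior ∝ μ^5e^(−4μ) · μ^3e^(−24.8μ) = μ^8e^(−28.8μ), i.e. Gamma(9, 28.8).
Mode = (a−1)/b = 8/28.8 ≈ 0.278.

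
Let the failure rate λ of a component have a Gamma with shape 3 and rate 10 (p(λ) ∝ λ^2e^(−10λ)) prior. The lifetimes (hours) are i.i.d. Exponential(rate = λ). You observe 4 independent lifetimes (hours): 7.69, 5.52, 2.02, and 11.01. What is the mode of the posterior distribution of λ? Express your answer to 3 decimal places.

The Exponential(rate=λ) likelihood is ∝ λ^n e^(−λΣtᵢ). Here n = 4 and Σtᵢ = 7.69 + 5.52 + 2.02 + 11.01 = 26.24.
Posterior ∝ λ^2e^(−10λ) · λ^4e^(−26.24λ) = λ^6e^(−36.24λ), i.e. Gamma(7, 36.24).
Mode = (a−1)/b = 6/36.24 ≈ 0.166.

λ̂_MAP = 0.166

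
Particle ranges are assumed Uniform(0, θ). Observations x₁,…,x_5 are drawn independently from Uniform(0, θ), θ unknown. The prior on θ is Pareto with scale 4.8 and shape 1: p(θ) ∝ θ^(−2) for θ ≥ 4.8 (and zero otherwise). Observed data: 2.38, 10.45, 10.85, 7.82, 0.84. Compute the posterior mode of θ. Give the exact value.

θ̂_MAP = 10.85

The Uniform(0, θ) likelihood is θ^(−n) for θ ≥ max(xᵢ), zero otherwise. Here max(xᵢ) = 10.85.
Posterior ∝ θ^(−2) · θ^(−5) = θ^(−7) on θ ≥ max(4.8, 10.85) = 10.85.
This density is strictly decreasing in θ, so the posterior mode lies at the lower boundary of the support.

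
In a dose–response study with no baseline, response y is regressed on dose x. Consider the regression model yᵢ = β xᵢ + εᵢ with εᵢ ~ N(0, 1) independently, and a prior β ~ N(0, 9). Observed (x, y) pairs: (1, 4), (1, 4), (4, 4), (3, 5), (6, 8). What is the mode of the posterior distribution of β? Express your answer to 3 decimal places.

log p(β | y) = −Σ(yᵢ − βxᵢ)²/(2·1) − β²/(2·9) + const.
Setting the derivative to zero: Σxᵢ(yᵢ − βxᵢ)/1 − β/9 = 0, so β = Σxᵢyᵢ / (Σxᵢ² + σ²/τ²).
Σxᵢyᵢ = 1·4 + 1·4 + 4·4 + 3·5 + 6·8 = 87; Σxᵢ² = 63; σ²/τ² = 1/9.
β̂_MAP = 87 / (63 + 1/9) = 87/(568/9) = 783/568 ≈ 1.379.

β̂_MAP = 1.379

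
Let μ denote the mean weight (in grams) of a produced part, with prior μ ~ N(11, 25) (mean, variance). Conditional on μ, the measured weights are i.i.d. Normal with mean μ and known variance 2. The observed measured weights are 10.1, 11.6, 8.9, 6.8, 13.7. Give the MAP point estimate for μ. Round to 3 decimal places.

μ̂_MAP = 10.232

n = 5; x̄ = (10.1 + 11.6 + 8.9 + 6.8 + 13.7)/5 = 51.1/5 = 10.22.
For a Normal prior and Normal likelihood with known variance, the posterior is Normal; its mode equals its mean, the precision-weighted average.
Prior precision 1/σ₀² = 1/25 = 0.04; data precision n/σ² = 5/2 = 2.5.
μ̂ = (0.04·11 + 2.5·10.22) / (0.04 + 2.5) = 25.99/2.54 = 2599/254 ≈ 10.232.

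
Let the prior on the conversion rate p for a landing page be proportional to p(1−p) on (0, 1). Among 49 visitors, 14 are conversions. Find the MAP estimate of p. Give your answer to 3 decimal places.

p̂_MAP = 0.294

The prior density ∝ p(1−p)^1 is the kernel of Beta(2, 2).
Data: 14 successes in 49 trials. The binomial likelihood contributes p^14(1−p)^35, so the posterior is Beta(2+14, 2+35) = Beta(16, 37).
For Beta(a, b) with a, b > 1 the mode is (a−1)/(a+b−2) = 15/51 ≈ 0.294.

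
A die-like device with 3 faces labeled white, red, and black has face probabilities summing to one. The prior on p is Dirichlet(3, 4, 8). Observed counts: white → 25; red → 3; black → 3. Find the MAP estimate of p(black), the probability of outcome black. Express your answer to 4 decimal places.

The posterior is Dirichlet(αᵢ + nᵢ) = Dirichlet(28, 7, 11).
For a Dirichlet(a₁,…,a_K) with all aᵢ > 1, the mode has j-th component (aⱼ − 1)/(Σaᵢ − K).
Here Σaᵢ = 46 and K = 3, so p(black) = (11 − 1)/(46 − 3) = 10/43 ≈ 0.2326.

MAP estimate of p(black) = 0.2326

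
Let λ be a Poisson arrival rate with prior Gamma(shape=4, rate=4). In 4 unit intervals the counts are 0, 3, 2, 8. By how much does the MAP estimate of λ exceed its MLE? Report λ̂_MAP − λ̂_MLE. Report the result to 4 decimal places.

Σxᵢ = 13. Posterior is Gamma(17, 8); MAP = (17−1)/8 = 16/8 ≈ 2.00000.
MLE = x̄ = 13/4 ≈ 3.25000.
Difference = 16/8 − 13/4 = -5/4 ≈ -1.2500.

MAP − MLE = -1.2500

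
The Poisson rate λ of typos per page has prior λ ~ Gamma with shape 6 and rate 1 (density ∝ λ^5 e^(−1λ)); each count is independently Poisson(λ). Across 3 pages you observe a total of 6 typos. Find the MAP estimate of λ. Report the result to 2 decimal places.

Σxᵢ = 6, n = 3.
Posterior ∝ λ^5e^(−1λ) · λ^6e^(−3λ) = λ^11e^(−4λ), i.e. Gamma(shape=12, rate=4).
The mode of a Gamma(a, b) with a ≥ 1 (shape–rate) is (a−1)/b = 11/4 ≈ 2.75.

λ̂_MAP = 2.75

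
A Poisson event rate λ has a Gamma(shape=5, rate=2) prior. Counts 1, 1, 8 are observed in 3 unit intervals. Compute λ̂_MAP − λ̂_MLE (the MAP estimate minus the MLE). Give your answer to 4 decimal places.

Σxᵢ = 10. Posterior is Gamma(15, 5); MAP = (15−1)/5 = 14/5 ≈ 2.80000.
MLE = x̄ = 10/3 ≈ 3.33333.
Difference = 14/5 − 10/3 = -8/15 ≈ -0.5333.

MAP − MLE = -0.5333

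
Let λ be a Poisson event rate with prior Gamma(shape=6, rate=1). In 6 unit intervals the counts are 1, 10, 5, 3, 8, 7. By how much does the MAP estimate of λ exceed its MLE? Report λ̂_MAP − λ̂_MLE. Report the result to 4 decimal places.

MAP − MLE = -0.0952

Σxᵢ = 34. Posterior is Gamma(40, 7); MAP = (40−1)/7 = 39/7 ≈ 5.57143.
MLE = x̄ = 34/6 ≈ 5.66667.
Difference = 39/7 − 34/6 = -2/21 ≈ -0.0952.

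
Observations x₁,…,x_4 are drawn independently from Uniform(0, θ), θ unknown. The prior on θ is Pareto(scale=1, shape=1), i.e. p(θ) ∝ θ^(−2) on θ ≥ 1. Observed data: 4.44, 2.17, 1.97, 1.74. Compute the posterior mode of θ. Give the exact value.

θ̂_MAP = 4.44

The Uniform(0, θ) likelihood is θ^(−n) for θ ≥ max(xᵢ), zero otherwise. Here max(xᵢ) = 4.44.
Posterior ∝ θ^(−2) · θ^(−4) = θ^(−6) on θ ≥ max(1, 4.44) = 4.44.
This density is strictly decreasing in θ, so the posterior mode lies at the lower boundary of the support.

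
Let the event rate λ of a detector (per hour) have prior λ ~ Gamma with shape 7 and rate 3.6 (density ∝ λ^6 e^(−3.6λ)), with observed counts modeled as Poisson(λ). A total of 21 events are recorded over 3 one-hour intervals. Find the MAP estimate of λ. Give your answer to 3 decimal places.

λ̂_MAP = 4.091

Σxᵢ = 21, n = 3.
Posterior ∝ λ^6e^(−3.6λ) · λ^21e^(−3λ) = λ^27e^(−6.6λ), i.e. Gamma(shape=28, rate=6.6).
The mode of a Gamma(a, b) with a ≥ 1 (shape–rate) is (a−1)/b = 27/6.6 ≈ 4.091.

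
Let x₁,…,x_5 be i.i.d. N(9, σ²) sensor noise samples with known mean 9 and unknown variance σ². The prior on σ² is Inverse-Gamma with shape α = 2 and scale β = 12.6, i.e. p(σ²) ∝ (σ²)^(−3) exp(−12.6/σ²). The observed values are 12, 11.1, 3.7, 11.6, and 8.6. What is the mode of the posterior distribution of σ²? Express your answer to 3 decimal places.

Sum of squared deviations about the known mean: SS = (12−9)² + (11.1−9)² + (3.7−9)² + (11.6−9)² + (8.6−9)² = 48.42.
The Normal likelihood contributes (σ²)^(−n/2) exp(−SS/(2σ²)), so the posterior is Inverse-Gamma(α + n/2, β + SS/2) = Inverse-Gamma(4.5, 36.81).
The mode of Inverse-Gamma(a, b) is b/(a+1) = 36.81/5.5 ≈ 6.693.

σ̂²_MAP = 6.693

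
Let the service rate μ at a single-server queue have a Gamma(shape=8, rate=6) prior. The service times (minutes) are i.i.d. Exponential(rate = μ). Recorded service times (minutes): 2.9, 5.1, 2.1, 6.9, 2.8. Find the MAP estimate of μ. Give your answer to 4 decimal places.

The Exponential(rate=μ) likelihood is ∝ μ^n e^(−μΣtᵢ). Here n = 5 and Σtᵢ = 2.9 + 5.1 + 2.1 + 6.9 + 2.8 = 19.8.
Posterior ∝ μ^7e^(−6μ) · μ^5e^(−19.8μ) = μ^12e^(−25.8μ), i.e. Gamma(13, 25.8).
Mode = (a−1)/b = 12/25.8 ≈ 0.4651.

μ̂_MAP = 0.4651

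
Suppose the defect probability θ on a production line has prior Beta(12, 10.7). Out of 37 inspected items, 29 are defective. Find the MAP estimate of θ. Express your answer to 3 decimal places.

Prior: Beta(12, 10.7).
Data: 29 successes in 37 trials. The binomial likelihood contributes θ^29(1−θ)^8, so the posterior is Beta(12+29, 10.7+8) = Beta(41, 18.7).
For Beta(a, b) with a, b > 1 the mode is (a−1)/(a+b−2) = 40/57.7 ≈ 0.693.

θ̂_MAP = 0.693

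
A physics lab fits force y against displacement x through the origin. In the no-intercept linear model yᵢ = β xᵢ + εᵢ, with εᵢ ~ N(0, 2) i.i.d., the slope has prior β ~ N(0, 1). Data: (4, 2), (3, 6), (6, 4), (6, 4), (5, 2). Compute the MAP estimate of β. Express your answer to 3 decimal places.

log p(β | y) = −Σ(yᵢ − βxᵢ)²/(2·2) − β²/(2·1) + const.
Setting the derivative to zero: Σxᵢ(yᵢ − βxᵢ)/2 − β/1 = 0, so β = Σxᵢyᵢ / (Σxᵢ² + σ²/τ²).
Σxᵢyᵢ = 4·2 + 3·6 + 6·4 + 6·4 + 5·2 = 84; Σxᵢ² = 122; σ²/τ² = 2.
β̂_MAP = 84 / (122 + 2) = 84/124 ≈ 0.677.

β̂_MAP = 0.677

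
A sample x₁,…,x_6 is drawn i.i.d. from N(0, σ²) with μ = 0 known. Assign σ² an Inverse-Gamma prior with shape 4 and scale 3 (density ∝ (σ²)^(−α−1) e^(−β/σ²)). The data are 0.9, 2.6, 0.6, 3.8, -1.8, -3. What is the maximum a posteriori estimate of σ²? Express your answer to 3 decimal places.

Sum of squared deviations about the known mean: SS = (0.9−0)² + (2.6−0)² + (0.6−0)² + (3.8−0)² + (-1.8−0)² + (-3−0)² = 34.61.
The Normal likelihood contributes (σ²)^(−n/2) exp(−SS/(2σ²)), so the posterior is Inverse-Gamma(α + n/2, β + SS/2) = Inverse-Gamma(7, 20.305).
The mode of Inverse-Gamma(a, b) is b/(a+1) = 20.305/8 ≈ 2.538.

σ̂²_MAP = 2.538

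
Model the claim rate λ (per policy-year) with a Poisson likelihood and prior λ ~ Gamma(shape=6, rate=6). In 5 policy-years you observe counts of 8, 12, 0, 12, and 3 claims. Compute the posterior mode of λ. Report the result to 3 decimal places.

Σxᵢ = 8+12+0+12+3 = 35, with n = 5.
Posterior ∝ λ^5e^(−6λ) · λ^35e^(−5λ) = λ^40e^(−11λ), i.e. Gamma(shape=41, rate=11).
The mode of a Gamma(a, b) with a ≥ 1 (shape–rate) is (a−1)/b = 40/11 ≈ 3.636.

λ̂_MAP = 3.636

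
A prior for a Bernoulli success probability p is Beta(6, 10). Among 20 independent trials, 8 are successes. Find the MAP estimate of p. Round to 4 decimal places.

p̂_MAP = 0.3824

Prior: Beta(6, 10).
Data: 8 successes in 20 trials. The binomial likelihood contributes p^8(1−p)^12, so the posterior is Beta(6+8, 10+12) = Beta(14, 22).
For Beta(a, b) with a, b > 1 the mode is (a−1)/(a+b−2) = 13/34 ≈ 0.3824.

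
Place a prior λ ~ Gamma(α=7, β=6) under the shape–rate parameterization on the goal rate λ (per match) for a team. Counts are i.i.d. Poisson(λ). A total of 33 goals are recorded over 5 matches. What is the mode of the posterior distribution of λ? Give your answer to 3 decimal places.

λ̂_MAP = 3.545

Σxᵢ = 33, n = 5.
Posterior ∝ λ^6e^(−6λ) · λ^33e^(−5λ) = λ^39e^(−11λ), i.e. Gamma(shape=40, rate=11).
The mode of a Gamma(a, b) with a ≥ 1 (shape–rate) is (a−1)/b = 39/11 ≈ 3.545.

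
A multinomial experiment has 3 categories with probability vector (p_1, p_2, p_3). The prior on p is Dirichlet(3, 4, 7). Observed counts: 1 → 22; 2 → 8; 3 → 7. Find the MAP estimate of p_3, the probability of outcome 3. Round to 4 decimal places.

MAP estimate: 0.2708

The posterior is Dirichlet(αᵢ + nᵢ) = Dirichlet(25, 12, 14).
For a Dirichlet(a₁,…,a_K) with all aᵢ > 1, the mode has j-th component (aⱼ − 1)/(Σaᵢ − K).
Here Σaᵢ = 51 and K = 3, so p_3 = (14 − 1)/(51 − 3) = 13/48 ≈ 0.2708.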